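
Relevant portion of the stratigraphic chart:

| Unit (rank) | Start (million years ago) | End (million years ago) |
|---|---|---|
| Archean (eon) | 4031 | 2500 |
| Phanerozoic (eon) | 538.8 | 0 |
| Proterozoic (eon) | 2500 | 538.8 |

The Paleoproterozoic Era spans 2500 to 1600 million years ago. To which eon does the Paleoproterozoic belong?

Proterozoic

The Paleoproterozoic (2500–1600 Ma) lies entirely within 2500–538.8 Ma, the Proterozoic Eon.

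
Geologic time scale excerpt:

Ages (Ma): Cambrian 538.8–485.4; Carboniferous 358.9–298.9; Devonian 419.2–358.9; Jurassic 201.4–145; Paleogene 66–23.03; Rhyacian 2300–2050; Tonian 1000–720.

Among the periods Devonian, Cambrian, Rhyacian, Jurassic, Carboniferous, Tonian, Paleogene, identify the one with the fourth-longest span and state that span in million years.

Durations: Devonian 60.3; Cambrian 53.4; Rhyacian 250; Jurassic 56.4; Carboniferous 60; Tonian 280; Paleogene 42.97 Myr.
Sorted longest-first: Tonian (280), Rhyacian (250), Devonian (60.3), Carboniferous (60), Jurassic (56.4), Cambrian (53.4), Paleogene (42.97).
The fourth longest is Carboniferous at 60 Myr.

Carboniferous, 60 million years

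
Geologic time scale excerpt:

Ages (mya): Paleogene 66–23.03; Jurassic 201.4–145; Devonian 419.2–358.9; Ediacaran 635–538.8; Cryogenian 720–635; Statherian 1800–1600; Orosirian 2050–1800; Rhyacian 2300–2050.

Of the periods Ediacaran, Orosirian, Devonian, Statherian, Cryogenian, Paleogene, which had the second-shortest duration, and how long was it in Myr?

Devonian, 60.3 million years

Durations: Ediacaran 96.2; Orosirian 250; Devonian 60.3; Statherian 200; Cryogenian 85; Paleogene 42.97 Myr.
Sorted shortest-first: Paleogene (42.97), Devonian (60.3), Cryogenian (85), Ediacaran (96.2), Statherian (200), Orosirian (250).
The second shortest is Devonian at 60.3 Myr.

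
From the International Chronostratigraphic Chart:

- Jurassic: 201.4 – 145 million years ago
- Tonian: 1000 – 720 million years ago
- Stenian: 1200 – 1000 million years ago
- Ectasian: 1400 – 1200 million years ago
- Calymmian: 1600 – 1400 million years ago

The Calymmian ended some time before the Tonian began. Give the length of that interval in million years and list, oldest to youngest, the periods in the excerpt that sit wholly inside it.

400 million years; Ectasian, Stenian

End of Calymmian = 1400 Ma; start of Tonian = 1000 Ma.
Gap = 1400 − 1000 = 400 Myr.
Periods wholly inside 1400–1000 Ma: Ectasian (1400–1200), Stenian (1200–1000).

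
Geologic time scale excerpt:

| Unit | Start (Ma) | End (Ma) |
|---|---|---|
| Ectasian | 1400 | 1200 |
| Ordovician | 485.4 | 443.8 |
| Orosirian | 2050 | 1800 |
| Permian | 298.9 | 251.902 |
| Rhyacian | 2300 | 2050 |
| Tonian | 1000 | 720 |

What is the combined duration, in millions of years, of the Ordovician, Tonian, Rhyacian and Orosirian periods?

Duration is start − end for each: (485.4 − 443.8) + (1000 − 720) + (2300 − 2050) + (2050 − 1800).
That is 41.6 + 280 + 250 + 250, which totals 821.6 million years.

821.6 million years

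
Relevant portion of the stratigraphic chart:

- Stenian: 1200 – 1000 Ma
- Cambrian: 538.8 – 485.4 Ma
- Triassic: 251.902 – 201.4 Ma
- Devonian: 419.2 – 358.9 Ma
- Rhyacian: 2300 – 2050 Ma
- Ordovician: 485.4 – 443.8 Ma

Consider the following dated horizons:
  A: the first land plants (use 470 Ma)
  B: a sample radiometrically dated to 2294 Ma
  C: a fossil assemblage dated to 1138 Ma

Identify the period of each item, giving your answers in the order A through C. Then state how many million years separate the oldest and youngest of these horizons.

A — Ordovician; B — Rhyacian; C — Stenian; span 1824 million years

Match each age against the start–end ranges in the excerpt: A = 470 Ma → Ordovician (485.4–443.8); B = 2294 Ma → Rhyacian (2300–2050); C = 1138 Ma → Stenian (1200–1000).
The largest age is 2294 Ma and the smallest is 470 Ma; their difference is 1824 Myr.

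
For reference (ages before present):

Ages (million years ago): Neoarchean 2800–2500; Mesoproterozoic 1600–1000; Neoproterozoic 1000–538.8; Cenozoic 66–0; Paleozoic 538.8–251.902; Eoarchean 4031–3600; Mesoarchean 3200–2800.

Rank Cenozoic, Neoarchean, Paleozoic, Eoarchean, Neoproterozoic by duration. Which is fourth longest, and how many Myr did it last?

Durations: Cenozoic 66; Neoarchean 300; Paleozoic 286.898; Eoarchean 431; Neoproterozoic 461.2 Myr.
Sorted longest-first: Neoproterozoic (461.2), Eoarchean (431), Neoarchean (300), Paleozoic (286.898), Cenozoic (66).
The fourth longest is Paleozoic at 286.898 Myr.

Paleozoic, 286.898 million years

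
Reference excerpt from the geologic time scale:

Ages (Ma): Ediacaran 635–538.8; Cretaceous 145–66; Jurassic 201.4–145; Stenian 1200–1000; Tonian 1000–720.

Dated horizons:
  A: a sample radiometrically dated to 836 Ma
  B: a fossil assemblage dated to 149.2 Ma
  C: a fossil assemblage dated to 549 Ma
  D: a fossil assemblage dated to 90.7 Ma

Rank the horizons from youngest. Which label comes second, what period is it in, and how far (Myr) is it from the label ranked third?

Sorted youngest-first by Ma: D (90.7), B (149.2), C (549), A (836).
The second youngest is B at 149.2 Ma, which lies in 201.4–145 Ma: the Jurassic.
The third youngest is C at 549 Ma; separation = |149.2 − 549| = 399.8 Myr.

B, in the Jurassic; 399.8 million years to C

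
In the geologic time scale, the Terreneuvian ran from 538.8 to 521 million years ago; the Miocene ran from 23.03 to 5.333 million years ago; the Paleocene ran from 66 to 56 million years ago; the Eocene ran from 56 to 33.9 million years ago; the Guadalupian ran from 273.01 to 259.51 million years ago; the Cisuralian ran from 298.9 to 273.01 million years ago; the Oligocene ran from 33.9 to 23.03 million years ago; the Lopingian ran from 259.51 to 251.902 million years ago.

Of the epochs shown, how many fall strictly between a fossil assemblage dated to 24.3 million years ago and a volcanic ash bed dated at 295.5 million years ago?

4

295.5 Ma sits inside the Cisuralian (298.9–273.01) and 24.3 Ma inside the Oligocene (33.9–23.03); neither of those is wholly between the two dates.
The listed epochs lying completely between them are Guadalupian, Lopingian, Paleocene, Eocene — 4 in all.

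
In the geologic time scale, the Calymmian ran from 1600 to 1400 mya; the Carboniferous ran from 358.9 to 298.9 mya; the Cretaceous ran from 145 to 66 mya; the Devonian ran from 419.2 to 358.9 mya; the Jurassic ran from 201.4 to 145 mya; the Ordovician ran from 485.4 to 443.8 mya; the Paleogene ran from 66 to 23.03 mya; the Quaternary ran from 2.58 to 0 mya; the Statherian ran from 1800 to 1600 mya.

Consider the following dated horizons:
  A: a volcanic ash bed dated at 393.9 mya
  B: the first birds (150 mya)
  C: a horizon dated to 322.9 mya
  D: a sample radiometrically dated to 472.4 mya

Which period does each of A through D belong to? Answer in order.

A — Devonian; B — Jurassic; C — Carboniferous; D — Ordovician

A: 393.9 Ma lies in 419.2–358.9 Ma, so Devonian.
B: 150 Ma lies in 201.4–145 Ma, so Jurassic.
C: 322.9 Ma lies in 358.9–298.9 Ma, so Carboniferous.
D: 472.4 Ma lies in 485.4–443.8 Ma, so Ordovician.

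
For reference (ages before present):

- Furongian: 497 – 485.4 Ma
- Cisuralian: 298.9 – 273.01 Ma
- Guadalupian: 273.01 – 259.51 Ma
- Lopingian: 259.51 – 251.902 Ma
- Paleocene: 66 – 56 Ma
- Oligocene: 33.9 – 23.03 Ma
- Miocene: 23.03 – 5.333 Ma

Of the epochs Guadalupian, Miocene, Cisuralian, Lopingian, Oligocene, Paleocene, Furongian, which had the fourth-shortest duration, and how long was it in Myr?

Furongian, 11.6 million years

Durations: Guadalupian 13.5; Miocene 17.697; Cisuralian 25.89; Lopingian 7.608; Oligocene 10.87; Paleocene 10; Furongian 11.6 Myr.
Sorted shortest-first: Lopingian (7.608), Paleocene (10), Oligocene (10.87), Furongian (11.6), Guadalupian (13.5), Miocene (17.697), Cisuralian (25.89).
The fourth shortest is Furongian at 11.6 Myr.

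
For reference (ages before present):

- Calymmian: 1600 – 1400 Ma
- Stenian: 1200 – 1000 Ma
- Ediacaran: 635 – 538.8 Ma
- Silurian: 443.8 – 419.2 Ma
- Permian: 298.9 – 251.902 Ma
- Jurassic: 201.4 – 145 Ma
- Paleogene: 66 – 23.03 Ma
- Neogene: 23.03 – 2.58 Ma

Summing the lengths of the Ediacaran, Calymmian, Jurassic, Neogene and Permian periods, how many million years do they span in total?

Each duration: Ediacaran = 96.2; Calymmian = 200; Jurassic = 56.4; Neogene = 20.45; Permian = 46.998.
Sum: 96.2 + 200 + 56.4 + 20.45 + 46.998 = 420.048 Myr.

420.048 million years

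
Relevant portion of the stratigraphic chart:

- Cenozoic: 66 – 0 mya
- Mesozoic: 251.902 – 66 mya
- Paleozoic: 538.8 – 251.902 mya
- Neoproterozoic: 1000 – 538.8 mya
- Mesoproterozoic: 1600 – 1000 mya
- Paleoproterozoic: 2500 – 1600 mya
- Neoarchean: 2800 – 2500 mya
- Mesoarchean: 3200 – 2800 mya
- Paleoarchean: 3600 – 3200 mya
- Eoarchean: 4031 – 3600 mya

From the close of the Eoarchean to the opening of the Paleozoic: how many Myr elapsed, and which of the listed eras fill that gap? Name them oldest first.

3061.2 million years; Paleoarchean, Mesoarchean, Neoarchean, Paleoproterozoic, Mesoproterozoic, Neoproterozoic

The Eoarchean closes at 3600 Ma and the Paleozoic opens at 538.8 Ma, so the interval is 3600 − 538.8 = 3061.2 Myr.
An era fits inside if it starts at or after 3600 Ma and ends at or before 538.8 Ma; oldest first that gives Paleoarchean, Mesoarchean, Neoarchean, Paleoproterozoic, Mesoproterozoic, Neoproterozoic.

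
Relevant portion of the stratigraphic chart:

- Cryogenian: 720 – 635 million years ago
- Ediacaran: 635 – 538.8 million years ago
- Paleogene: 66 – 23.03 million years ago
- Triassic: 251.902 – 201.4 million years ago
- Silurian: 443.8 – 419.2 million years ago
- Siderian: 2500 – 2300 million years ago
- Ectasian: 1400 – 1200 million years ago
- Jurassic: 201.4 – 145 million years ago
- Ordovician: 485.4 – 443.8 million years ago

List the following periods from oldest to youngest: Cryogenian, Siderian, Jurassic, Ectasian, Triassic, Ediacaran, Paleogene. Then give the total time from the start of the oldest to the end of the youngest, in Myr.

Siderian → Ectasian → Cryogenian → Ediacaran → Triassic → Jurassic → Paleogene; total span 2476.97 Myr

Start ages (Ma): Siderian 2500, Ectasian 1400, Cryogenian 720, Ediacaran 635, Triassic 251.902, Jurassic 201.4, Paleogene 66.
Ordered oldest to youngest: Siderian, Ectasian, Cryogenian, Ediacaran, Triassic, Jurassic, Paleogene.
Span = 2500 − 23.03 = 2476.97 Myr.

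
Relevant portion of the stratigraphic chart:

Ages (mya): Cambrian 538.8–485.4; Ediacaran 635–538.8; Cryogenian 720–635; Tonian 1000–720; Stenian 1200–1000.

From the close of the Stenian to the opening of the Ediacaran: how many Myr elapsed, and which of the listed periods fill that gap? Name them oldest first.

End of Stenian = 1000 Ma; start of Ediacaran = 635 Ma.
Gap = 1000 − 635 = 365 Myr.
Periods wholly inside 1000–635 Ma: Tonian (1000–720), Cryogenian (720–635).

365 million years; Tonian, Cryogenian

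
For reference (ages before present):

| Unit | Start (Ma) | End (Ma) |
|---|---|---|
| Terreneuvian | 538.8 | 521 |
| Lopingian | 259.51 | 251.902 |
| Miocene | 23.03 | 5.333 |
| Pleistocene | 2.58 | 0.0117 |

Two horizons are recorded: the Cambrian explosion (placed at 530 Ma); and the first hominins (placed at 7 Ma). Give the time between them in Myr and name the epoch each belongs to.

Elapsed time: 530 − 7 = 523 Myr.
530 Ma lies within 538.8–521 Ma: Terreneuvian.
7 Ma lies within 23.03–5.333 Ma: Miocene.

523 million years apart; the first in the Terreneuvian, the second in the Miocene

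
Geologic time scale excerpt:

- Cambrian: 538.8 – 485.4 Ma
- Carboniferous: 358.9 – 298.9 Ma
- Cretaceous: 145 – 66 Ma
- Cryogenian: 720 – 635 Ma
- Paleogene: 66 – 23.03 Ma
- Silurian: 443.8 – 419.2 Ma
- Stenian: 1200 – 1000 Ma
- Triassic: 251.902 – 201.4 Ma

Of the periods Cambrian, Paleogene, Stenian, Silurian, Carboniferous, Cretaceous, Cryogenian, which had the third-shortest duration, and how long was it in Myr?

Cambrian, 53.4 million years

Durations: Cambrian 53.4; Paleogene 42.97; Stenian 200; Silurian 24.6; Carboniferous 60; Cretaceous 79; Cryogenian 85 Myr.
Sorted shortest-first: Silurian (24.6), Paleogene (42.97), Cambrian (53.4), Carboniferous (60), Cretaceous (79), Cryogenian (85), Stenian (200).
The third shortest is Cambrian at 53.4 Myr.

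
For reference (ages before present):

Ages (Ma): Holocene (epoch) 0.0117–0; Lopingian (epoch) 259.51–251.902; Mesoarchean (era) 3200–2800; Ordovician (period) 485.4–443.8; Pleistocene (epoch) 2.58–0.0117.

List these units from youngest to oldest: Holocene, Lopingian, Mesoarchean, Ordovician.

The oldest of these is Mesoarchean (starts 3200 Ma) and the youngest is Holocene (ends 0 Ma).
In between, by decreasing start age: Ordovician (485.4), Lopingian (259.51).
Listing youngest first means reversing that sequence.

Holocene, Lopingian, Ordovician, Mesoarchean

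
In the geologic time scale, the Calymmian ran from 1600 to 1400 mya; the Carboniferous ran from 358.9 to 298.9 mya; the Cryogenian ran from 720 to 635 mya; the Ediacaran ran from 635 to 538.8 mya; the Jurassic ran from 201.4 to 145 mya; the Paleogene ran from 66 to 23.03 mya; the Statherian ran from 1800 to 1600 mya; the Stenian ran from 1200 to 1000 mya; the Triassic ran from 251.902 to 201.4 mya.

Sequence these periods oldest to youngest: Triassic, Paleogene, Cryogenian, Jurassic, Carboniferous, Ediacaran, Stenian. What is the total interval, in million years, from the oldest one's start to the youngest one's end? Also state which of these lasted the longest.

Stenian → Cryogenian → Ediacaran → Carboniferous → Triassic → Jurassic → Paleogene; total span 1176.97 Myr; longest is Stenian

From the excerpt: Triassic 251.902–201.4; Paleogene 66–23.03; Cryogenian 720–635; Jurassic 201.4–145; Carboniferous 358.9–298.9; Ediacaran 635–538.8; Stenian 1200–1000 (Ma).
Larger Ma is earlier, so the oldest is Stenian and the youngest is Paleogene; oldest to youngest: Stenian, Cryogenian, Ediacaran, Carboniferous, Triassic, Jurassic, Paleogene.
Oldest start 1200 minus youngest end 23.03 gives 1176.97 Myr overall.
Individual lengths (start − end): Carboniferous 60; Triassic 50.502; Stenian 200; Jurassic 56.4; Cryogenian 85; Paleogene 42.97; Ediacaran 96.2. The largest is Stenian at 200 Myr.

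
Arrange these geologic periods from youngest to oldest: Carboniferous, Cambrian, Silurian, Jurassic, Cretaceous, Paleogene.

Group by era (each group listed oldest first) — Paleozoic: Cambrian, Silurian, Carboniferous; Mesozoic: Jurassic, Cretaceous; Cenozoic: Paleogene. The eras run Paleozoic → Mesozoic → Cenozoic. Concatenating the groups in that era order and then reversing gives youngest to oldest.

Paleogene, Cretaceous, Jurassic, Carboniferous, Silurian, Cambrian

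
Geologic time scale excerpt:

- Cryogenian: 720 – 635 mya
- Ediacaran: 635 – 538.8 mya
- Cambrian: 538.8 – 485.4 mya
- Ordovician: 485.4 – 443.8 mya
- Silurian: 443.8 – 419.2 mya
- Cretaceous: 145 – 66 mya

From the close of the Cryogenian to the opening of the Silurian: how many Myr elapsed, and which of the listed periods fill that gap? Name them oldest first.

191.2 million years; Ediacaran, Cambrian, Ordovician

The Cryogenian closes at 635 Ma and the Silurian opens at 443.8 Ma, so the interval is 635 − 443.8 = 191.2 Myr.
A period fits inside if it starts at or after 635 Ma and ends at or before 443.8 Ma; oldest first that gives Ediacaran, Cambrian, Ordovician.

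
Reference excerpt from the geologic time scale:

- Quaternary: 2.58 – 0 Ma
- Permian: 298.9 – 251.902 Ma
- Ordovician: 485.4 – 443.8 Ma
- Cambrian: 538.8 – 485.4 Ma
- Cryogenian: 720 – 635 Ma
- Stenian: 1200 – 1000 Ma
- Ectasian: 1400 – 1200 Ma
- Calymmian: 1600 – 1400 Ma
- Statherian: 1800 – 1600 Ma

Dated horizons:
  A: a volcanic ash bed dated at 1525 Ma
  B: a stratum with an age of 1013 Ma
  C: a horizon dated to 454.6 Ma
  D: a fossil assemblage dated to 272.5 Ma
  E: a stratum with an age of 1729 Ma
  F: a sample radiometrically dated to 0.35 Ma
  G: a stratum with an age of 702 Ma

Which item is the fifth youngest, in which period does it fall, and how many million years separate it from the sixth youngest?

B, in the Stenian; 512 million years to A

Sorted youngest-first by Ma: F (0.35), D (272.5), C (454.6), G (702), B (1013), A (1525), E (1729).
The fifth youngest is B at 1013 Ma, which lies in 1200–1000 Ma: the Stenian.
The sixth youngest is A at 1525 Ma; separation = |1013 − 1525| = 512 Myr.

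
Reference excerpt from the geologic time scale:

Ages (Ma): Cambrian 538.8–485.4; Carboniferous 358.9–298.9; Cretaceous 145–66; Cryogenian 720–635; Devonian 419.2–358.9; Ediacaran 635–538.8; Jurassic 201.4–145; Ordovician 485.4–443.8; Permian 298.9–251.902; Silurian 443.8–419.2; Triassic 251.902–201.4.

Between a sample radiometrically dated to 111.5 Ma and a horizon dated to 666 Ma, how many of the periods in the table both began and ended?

666 Ma sits inside the Cryogenian (720–635) and 111.5 Ma inside the Cretaceous (145–66); neither of those is wholly between the two dates.
The listed periods lying completely between them are Ediacaran, Cambrian, Ordovician, Silurian, Devonian, Carboniferous, Permian, Triassic, Jurassic — 9 in all.

9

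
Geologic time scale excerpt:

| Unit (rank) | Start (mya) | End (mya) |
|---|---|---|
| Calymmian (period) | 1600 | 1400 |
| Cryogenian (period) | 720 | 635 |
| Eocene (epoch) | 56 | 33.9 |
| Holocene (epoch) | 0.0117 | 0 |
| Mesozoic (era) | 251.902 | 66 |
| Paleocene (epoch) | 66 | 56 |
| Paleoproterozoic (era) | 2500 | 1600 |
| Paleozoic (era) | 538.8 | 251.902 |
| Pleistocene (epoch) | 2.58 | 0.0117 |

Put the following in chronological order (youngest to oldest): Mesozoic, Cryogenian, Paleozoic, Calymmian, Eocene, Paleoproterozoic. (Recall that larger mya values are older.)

The oldest of these is Paleoproterozoic (starts 2500 Ma) and the youngest is Eocene (ends 33.9 Ma).
In between, by decreasing start age: Calymmian (1600), Cryogenian (720), Paleozoic (538.8), Mesozoic (251.902).
Listing youngest first means reversing that sequence.

Eocene, Mesozoic, Paleozoic, Cryogenian, Calymmian, Paleoproterozoic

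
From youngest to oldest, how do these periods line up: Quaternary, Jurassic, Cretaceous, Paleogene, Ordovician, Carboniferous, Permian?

Era membership (oldest first within each) — Paleozoic: Ordovician, Carboniferous, Permian; Mesozoic: Jurassic, Cretaceous; Cenozoic: Paleogene, Quaternary. Paleozoic precedes Mesozoic, which precedes Cenozoic. Concatenating the groups in that era order and then reversing gives youngest to oldest.

Quaternary, Paleogene, Cretaceous, Jurassic, Permian, Carboniferous, Ordovician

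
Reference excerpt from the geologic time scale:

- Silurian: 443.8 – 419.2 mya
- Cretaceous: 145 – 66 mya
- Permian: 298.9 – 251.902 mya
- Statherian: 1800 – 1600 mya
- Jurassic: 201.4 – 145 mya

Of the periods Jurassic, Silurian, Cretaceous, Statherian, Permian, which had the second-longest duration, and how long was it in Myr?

Cretaceous, 79 million years

Durations: Jurassic 56.4; Silurian 24.6; Cretaceous 79; Statherian 200; Permian 46.998 Myr.
Sorted longest-first: Statherian (200), Cretaceous (79), Jurassic (56.4), Permian (46.998), Silurian (24.6).
The second longest is Cretaceous at 79 Myr.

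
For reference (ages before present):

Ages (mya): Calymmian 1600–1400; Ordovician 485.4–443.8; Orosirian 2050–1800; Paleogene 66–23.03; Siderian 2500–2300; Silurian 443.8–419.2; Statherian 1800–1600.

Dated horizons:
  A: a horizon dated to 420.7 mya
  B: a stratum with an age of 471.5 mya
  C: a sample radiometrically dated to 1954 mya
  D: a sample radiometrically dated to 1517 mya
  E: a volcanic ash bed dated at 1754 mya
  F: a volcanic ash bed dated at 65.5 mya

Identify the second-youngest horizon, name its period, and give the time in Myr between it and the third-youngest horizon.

A, in the Silurian; 50.8 million years to B

Smaller Ma means younger, so youngest first: F 65.5 < A 420.7 < B 471.5 < D 1517 < E 1754 < C 1954.
Counting 2 along gives A (420.7 Ma); the excerpt puts that inside the Silurian, 443.8–419.2 Ma.
Next in line is B (471.5 Ma), and 471.5 − 420.7 = 50.8 Myr.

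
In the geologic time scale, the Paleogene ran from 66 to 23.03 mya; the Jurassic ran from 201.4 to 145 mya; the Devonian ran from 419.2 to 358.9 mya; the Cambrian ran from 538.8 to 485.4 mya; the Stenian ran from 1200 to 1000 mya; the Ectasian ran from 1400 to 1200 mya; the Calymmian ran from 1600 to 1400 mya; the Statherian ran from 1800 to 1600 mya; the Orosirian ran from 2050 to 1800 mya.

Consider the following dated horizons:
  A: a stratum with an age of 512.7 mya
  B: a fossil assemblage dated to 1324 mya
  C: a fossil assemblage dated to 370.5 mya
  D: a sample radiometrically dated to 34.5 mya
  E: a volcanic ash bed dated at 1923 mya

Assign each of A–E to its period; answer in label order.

Match each age against the start–end ranges in the excerpt: A = 512.7 Ma → Cambrian (538.8–485.4); B = 1324 Ma → Ectasian (1400–1200); C = 370.5 Ma → Devonian (419.2–358.9); D = 34.5 Ma → Paleogene (66–23.03); E = 1923 Ma → Orosirian (2050–1800).

A — Cambrian; B — Ectasian; C — Devonian; D — Paleogene; E — Orosirian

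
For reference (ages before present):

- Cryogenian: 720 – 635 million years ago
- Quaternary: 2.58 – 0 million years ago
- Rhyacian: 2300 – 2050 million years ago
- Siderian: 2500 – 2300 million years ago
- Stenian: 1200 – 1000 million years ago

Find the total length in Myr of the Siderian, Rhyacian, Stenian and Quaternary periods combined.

Each duration: Siderian = 200; Rhyacian = 250; Stenian = 200; Quaternary = 2.58.
Sum: 200 + 250 + 200 + 2.58 = 652.58 Myr.

652.58 million years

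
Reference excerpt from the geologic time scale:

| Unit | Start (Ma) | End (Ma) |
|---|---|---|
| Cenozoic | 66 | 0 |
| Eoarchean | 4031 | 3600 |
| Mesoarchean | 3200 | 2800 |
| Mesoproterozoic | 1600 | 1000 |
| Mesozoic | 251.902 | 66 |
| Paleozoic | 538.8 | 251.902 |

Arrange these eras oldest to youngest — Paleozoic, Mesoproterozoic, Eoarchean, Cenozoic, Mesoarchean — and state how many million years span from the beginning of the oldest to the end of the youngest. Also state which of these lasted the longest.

From the excerpt: Paleozoic 538.8–251.902; Mesoproterozoic 1600–1000; Eoarchean 4031–3600; Cenozoic 66–0; Mesoarchean 3200–2800 (Ma).
Larger Ma is earlier, so the oldest is Eoarchean and the youngest is Cenozoic; oldest to youngest: Eoarchean, Mesoarchean, Mesoproterozoic, Paleozoic, Cenozoic.
Oldest start 4031 minus youngest end 0 gives 4031 Myr overall.
Individual lengths (start − end): Mesoarchean 400; Cenozoic 66; Mesoproterozoic 600; Paleozoic 286.898; Eoarchean 431. The largest is Mesoproterozoic at 600 Myr.

Eoarchean → Mesoarchean → Mesoproterozoic → Paleozoic → Cenozoic; total span 4031 Myr; longest is Mesoproterozoic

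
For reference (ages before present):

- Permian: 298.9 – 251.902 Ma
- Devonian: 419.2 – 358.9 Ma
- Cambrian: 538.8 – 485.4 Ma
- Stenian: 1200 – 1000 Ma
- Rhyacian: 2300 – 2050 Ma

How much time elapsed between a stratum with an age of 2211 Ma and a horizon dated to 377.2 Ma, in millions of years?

1833.8 million years

2211 − 377.2 = 1833.8 million years.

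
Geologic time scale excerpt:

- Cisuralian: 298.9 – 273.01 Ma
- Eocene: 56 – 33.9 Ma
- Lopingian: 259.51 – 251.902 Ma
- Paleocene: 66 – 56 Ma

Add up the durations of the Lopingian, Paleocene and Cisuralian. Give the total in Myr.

43.498 million years

Each duration: Lopingian = 7.608; Paleocene = 10; Cisuralian = 25.89.
Sum: 7.608 + 10 + 25.89 = 43.498 Myr.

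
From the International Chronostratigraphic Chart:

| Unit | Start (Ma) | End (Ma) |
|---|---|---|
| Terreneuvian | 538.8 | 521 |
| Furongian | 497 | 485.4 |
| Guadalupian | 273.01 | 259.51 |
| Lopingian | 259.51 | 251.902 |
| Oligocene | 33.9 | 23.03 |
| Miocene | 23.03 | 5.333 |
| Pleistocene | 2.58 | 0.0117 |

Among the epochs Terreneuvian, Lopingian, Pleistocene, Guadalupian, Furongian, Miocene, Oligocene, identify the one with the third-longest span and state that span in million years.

Start − end for each: Terreneuvian 538.8 − 521 = 17.8; Lopingian 259.51 − 251.902 = 7.608; Pleistocene 2.58 − 0.0117 = 2.5683; Guadalupian 273.01 − 259.51 = 13.5; Furongian 497 − 485.4 = 11.6; Miocene 23.03 − 5.333 = 17.697; Oligocene 33.9 − 23.03 = 10.87.
Ranking these from longest: Terreneuvian > Miocene > Guadalupian > Furongian > Oligocene > Lopingian > Pleistocene.
Position 3 in that ranking is Guadalupian, which lasted 13.5 Myr.

Guadalupian, 13.5 million years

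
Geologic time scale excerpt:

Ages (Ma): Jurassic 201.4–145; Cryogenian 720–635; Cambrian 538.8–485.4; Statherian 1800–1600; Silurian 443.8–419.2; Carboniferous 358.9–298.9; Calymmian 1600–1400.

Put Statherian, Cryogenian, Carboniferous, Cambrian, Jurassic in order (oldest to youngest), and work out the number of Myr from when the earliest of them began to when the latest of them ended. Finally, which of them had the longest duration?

Statherian → Cryogenian → Cambrian → Carboniferous → Jurassic; total span 1655 Myr; longest is Statherian

From the excerpt: Statherian 1800–1600; Cryogenian 720–635; Carboniferous 358.9–298.9; Cambrian 538.8–485.4; Jurassic 201.4–145 (Ma).
Larger Ma is earlier, so the oldest is Statherian and the youngest is Jurassic; oldest to youngest: Statherian, Cryogenian, Cambrian, Carboniferous, Jurassic.
Oldest start 1800 minus youngest end 145 gives 1655 Myr overall.
Individual lengths (start − end): Carboniferous 60; Cryogenian 85; Statherian 200; Cambrian 53.4; Jurassic 56.4. The largest is Statherian at 200 Myr.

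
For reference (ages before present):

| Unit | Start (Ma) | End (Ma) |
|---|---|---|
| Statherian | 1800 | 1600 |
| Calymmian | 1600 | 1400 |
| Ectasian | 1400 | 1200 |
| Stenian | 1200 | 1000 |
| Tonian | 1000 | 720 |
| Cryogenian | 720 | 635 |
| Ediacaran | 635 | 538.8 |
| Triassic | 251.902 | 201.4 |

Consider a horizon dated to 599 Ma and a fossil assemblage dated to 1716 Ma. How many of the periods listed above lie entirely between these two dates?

1716 Ma sits inside the Statherian (1800–1600) and 599 Ma inside the Ediacaran (635–538.8); neither of those is wholly between the two dates.
The listed periods lying completely between them are Calymmian, Ectasian, Stenian, Tonian, Cryogenian — 5 in all.

5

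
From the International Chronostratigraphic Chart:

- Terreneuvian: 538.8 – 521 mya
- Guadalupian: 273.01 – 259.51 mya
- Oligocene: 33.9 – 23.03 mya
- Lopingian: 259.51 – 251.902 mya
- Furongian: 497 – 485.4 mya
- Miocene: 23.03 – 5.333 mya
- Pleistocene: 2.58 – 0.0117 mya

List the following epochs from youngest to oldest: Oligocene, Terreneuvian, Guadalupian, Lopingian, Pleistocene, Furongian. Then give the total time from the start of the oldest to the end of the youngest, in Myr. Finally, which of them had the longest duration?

From the excerpt: Oligocene 33.9–23.03; Terreneuvian 538.8–521; Guadalupian 273.01–259.51; Lopingian 259.51–251.902; Pleistocene 2.58–0.0117; Furongian 497–485.4 (Ma).
Larger Ma is earlier, so the oldest is Terreneuvian and the youngest is Pleistocene; youngest to oldest: Pleistocene, Oligocene, Lopingian, Guadalupian, Furongian, Terreneuvian.
Oldest start 538.8 minus youngest end 0.0117 gives 538.7883 Myr overall.
Individual lengths (start − end): Oligocene 10.87; Terreneuvian 17.8; Guadalupian 13.5; Pleistocene 2.5683; Furongian 11.6; Lopingian 7.608. The largest is Terreneuvian at 17.8 Myr.

Pleistocene → Oligocene → Lopingian → Guadalupian → Furongian → Terreneuvian; total span 538.7883 Myr; longest is Terreneuvian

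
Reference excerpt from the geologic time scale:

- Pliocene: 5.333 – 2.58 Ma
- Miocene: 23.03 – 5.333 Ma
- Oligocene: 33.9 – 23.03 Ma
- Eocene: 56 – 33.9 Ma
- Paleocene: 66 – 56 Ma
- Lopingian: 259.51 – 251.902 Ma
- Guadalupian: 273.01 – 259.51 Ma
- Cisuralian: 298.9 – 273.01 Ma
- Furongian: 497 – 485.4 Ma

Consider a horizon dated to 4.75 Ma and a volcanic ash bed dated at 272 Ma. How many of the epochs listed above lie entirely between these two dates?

5

272 Ma sits inside the Guadalupian (273.01–259.51) and 4.75 Ma inside the Pliocene (5.333–2.58); neither of those is wholly between the two dates.
The listed epochs lying completely between them are Lopingian, Paleocene, Eocene, Oligocene, Miocene — 5 in all.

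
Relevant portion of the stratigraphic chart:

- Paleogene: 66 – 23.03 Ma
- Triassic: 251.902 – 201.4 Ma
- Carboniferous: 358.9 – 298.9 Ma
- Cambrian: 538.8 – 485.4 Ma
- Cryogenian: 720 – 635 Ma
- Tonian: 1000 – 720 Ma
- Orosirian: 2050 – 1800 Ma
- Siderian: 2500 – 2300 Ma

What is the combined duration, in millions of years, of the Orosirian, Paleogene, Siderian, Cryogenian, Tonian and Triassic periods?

908.472 million years

Each duration: Orosirian = 250; Paleogene = 42.97; Siderian = 200; Cryogenian = 85; Tonian = 280; Triassic = 50.502.
Sum: 250 + 42.97 + 200 + 85 + 280 + 50.502 = 908.472 Myr.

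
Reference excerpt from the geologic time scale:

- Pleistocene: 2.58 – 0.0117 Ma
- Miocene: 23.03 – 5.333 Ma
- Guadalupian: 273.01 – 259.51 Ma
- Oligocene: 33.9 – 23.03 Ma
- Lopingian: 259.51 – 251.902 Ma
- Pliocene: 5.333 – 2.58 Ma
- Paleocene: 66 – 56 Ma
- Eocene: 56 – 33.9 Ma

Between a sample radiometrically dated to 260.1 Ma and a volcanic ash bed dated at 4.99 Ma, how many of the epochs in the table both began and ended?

5

260.1 Ma sits inside the Guadalupian (273.01–259.51) and 4.99 Ma inside the Pliocene (5.333–2.58); neither of those is wholly between the two dates.
The listed epochs lying completely between them are Lopingian, Paleocene, Eocene, Oligocene, Miocene — 5 in all.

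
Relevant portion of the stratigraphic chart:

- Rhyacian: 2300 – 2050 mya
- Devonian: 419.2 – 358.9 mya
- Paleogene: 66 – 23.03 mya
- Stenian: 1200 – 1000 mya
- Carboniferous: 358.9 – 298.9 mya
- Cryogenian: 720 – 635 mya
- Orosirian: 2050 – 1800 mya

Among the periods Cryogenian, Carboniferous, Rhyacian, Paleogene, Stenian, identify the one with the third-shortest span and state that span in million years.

Start − end for each: Cryogenian 720 − 635 = 85; Carboniferous 358.9 − 298.9 = 60; Rhyacian 2300 − 2050 = 250; Paleogene 66 − 23.03 = 42.97; Stenian 1200 − 1000 = 200.
Ranking these from shortest: Paleogene < Carboniferous < Cryogenian < Stenian < Rhyacian.
Position 3 in that ranking is Cryogenian, which lasted 85 Myr.

Cryogenian, 85 million years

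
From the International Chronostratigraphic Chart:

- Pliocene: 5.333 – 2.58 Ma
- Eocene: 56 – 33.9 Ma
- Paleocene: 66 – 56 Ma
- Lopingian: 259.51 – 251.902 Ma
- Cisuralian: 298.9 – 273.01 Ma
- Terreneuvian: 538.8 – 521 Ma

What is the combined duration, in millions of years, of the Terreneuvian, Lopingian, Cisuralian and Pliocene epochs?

Each duration: Terreneuvian = 17.8; Lopingian = 7.608; Cisuralian = 25.89; Pliocene = 2.753.
Sum: 17.8 + 7.608 + 25.89 + 2.753 = 54.051 Myr.

54.051 million years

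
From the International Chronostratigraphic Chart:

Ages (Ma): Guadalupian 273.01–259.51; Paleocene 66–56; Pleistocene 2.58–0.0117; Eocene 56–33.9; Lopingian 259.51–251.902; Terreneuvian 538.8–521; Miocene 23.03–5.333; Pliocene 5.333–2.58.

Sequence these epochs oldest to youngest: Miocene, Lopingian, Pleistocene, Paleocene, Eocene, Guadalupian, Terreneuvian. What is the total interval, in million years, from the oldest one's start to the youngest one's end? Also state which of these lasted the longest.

Start ages (Ma): Terreneuvian 538.8, Guadalupian 273.01, Lopingian 259.51, Paleocene 66, Eocene 56, Miocene 23.03, Pleistocene 2.58.
Ordered oldest to youngest: Terreneuvian, Guadalupian, Lopingian, Paleocene, Eocene, Miocene, Pleistocene.
Span = 538.8 − 0.0117 = 538.7883 Myr.
Durations: Pleistocene 2.5683, Eocene 22.1, Terreneuvian 17.8, Paleocene 10, Guadalupian 13.5, Miocene 17.697, Lopingian 7.608 → longest is Eocene (22.1 Myr).

Terreneuvian → Guadalupian → Lopingian → Paleocene → Eocene → Miocene → Pleistocene; total span 538.7883 Myr; longest is Eocene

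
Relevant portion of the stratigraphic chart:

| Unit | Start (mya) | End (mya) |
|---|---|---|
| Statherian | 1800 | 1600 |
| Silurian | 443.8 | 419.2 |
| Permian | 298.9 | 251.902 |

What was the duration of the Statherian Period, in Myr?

1800 − 1600 = 200 million years.

200 million years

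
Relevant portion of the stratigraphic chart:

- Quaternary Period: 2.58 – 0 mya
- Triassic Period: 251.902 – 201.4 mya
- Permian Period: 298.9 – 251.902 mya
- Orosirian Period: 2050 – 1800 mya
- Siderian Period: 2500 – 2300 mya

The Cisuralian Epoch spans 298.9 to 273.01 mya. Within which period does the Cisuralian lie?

Permian

The Cisuralian (298.9–273.01 Ma) lies entirely within 298.9–251.902 Ma, the Permian Period.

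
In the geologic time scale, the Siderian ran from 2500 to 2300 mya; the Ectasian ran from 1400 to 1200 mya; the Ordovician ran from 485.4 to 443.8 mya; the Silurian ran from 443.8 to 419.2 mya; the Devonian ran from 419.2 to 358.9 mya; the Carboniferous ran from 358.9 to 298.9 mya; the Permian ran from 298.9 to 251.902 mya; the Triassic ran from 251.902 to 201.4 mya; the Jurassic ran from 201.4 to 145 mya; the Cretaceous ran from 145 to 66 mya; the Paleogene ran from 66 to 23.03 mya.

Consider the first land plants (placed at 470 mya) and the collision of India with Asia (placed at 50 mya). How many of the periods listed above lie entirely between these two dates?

The older date is 470 Ma and the younger is 50 Ma.
Periods with start < 470 and end > 50 Ma: Silurian (443.8–419.2), Devonian (419.2–358.9), Carboniferous (358.9–298.9), Permian (298.9–251.902), Triassic (251.902–201.4), Jurassic (201.4–145), Cretaceous (145–66).
That is 7 complete periods.

7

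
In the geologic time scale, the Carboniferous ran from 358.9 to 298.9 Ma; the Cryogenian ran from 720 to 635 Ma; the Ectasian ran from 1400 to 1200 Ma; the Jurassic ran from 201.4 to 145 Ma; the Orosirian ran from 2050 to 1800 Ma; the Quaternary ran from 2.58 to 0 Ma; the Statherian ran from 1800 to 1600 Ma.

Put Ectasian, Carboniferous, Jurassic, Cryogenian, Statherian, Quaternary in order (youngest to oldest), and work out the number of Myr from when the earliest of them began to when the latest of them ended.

Quaternary → Jurassic → Carboniferous → Cryogenian → Ectasian → Statherian; total span 1800 Myr

Start ages (Ma): Statherian 1800, Ectasian 1400, Cryogenian 720, Carboniferous 358.9, Jurassic 201.4, Quaternary 2.58.
Ordered youngest to oldest: Quaternary, Jurassic, Carboniferous, Cryogenian, Ectasian, Statherian.
Span = 1800 − 0 = 1800 Myr.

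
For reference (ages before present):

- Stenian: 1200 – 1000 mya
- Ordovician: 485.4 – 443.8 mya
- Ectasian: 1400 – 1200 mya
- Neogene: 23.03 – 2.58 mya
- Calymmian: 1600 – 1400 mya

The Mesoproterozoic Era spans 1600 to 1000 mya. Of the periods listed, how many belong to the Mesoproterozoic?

3

Periods inside 1600–1000 Ma: Calymmian, Ectasian, Stenian — 3 in total.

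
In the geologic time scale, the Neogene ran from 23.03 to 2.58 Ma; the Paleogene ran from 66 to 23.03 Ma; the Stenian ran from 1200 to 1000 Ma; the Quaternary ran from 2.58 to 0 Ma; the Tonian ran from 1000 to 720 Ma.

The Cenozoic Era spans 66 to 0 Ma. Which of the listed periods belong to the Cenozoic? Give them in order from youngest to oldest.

Quaternary, Neogene, Paleogene

Periods with both bounds inside 66–0 Ma: Quaternary (2.58–0), Neogene (23.03–2.58), Paleogene (66–23.03).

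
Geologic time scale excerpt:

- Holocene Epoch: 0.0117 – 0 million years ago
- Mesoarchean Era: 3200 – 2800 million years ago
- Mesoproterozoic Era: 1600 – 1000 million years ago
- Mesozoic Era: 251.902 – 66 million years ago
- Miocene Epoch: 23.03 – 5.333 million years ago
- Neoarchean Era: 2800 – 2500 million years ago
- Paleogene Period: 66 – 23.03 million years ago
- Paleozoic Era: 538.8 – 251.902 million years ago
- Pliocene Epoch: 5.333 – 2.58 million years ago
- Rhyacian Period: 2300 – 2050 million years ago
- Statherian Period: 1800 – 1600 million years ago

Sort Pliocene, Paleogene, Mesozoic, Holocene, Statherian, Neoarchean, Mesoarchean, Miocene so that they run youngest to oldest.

Sorting by start age (ascending Ma, since larger Ma = older): Holocene start 0.0117, Pliocene start 5.333, Miocene start 23.03, Paleogene start 66, Mesozoic start 251.902, Statherian start 1800, Neoarchean start 2800, Mesoarchean start 3200.

Holocene → Pliocene → Miocene → Paleogene → Mesozoic → Statherian → Neoarchean → Mesoarchean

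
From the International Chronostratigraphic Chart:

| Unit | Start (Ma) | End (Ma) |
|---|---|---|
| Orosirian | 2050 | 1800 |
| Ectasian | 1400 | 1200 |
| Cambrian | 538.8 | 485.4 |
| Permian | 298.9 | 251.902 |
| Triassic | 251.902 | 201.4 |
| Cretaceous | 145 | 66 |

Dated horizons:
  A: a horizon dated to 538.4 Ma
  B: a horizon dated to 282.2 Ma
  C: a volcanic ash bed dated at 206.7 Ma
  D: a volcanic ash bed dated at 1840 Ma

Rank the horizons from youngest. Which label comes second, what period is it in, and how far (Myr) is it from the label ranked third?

B, in the Permian; 256.2 million years to A

Sorted youngest-first by Ma: C (206.7), B (282.2), A (538.4), D (1840).
The second youngest is B at 282.2 Ma, which lies in 298.9–251.902 Ma: the Permian.
The third youngest is A at 538.4 Ma; separation = |282.2 − 538.4| = 256.2 Myr.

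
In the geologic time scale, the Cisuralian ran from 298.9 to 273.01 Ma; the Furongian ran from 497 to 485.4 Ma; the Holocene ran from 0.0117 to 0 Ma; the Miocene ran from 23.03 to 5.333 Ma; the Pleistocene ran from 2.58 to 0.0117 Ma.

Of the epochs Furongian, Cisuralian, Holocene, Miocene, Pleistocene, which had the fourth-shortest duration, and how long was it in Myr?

Durations: Furongian 11.6; Cisuralian 25.89; Holocene 0.0117; Miocene 17.697; Pleistocene 2.5683 Myr.
Sorted shortest-first: Holocene (0.0117), Pleistocene (2.5683), Furongian (11.6), Miocene (17.697), Cisuralian (25.89).
The fourth shortest is Miocene at 17.697 Myr.

Miocene, 17.697 million years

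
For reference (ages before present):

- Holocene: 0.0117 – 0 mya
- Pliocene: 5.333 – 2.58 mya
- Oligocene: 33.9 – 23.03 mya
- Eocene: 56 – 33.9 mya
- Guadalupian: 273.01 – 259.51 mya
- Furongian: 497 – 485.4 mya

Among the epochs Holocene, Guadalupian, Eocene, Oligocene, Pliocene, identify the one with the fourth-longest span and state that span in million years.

Start − end for each: Holocene 0.0117 − 0 = 0.0117; Guadalupian 273.01 − 259.51 = 13.5; Eocene 56 − 33.9 = 22.1; Oligocene 33.9 − 23.03 = 10.87; Pliocene 5.333 − 2.58 = 2.753.
Ranking these from longest: Eocene > Guadalupian > Oligocene > Pliocene > Holocene.
Position 4 in that ranking is Pliocene, which lasted 2.753 Myr.

Pliocene, 2.753 million years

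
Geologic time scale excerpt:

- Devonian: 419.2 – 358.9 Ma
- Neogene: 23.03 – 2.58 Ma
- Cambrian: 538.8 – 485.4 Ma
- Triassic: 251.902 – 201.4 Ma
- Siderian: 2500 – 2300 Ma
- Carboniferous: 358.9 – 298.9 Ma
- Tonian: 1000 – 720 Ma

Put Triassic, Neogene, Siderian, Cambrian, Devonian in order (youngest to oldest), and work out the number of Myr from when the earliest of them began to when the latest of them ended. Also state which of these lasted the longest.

Neogene, Triassic, Devonian, Cambrian, Siderian; total span 2497.42 Myr; longest is Siderian

Start ages (Ma): Siderian 2500, Cambrian 538.8, Devonian 419.2, Triassic 251.902, Neogene 23.03.
Ordered youngest to oldest: Neogene, Triassic, Devonian, Cambrian, Siderian.
Span = 2500 − 2.58 = 2497.42 Myr.
Durations: Siderian 200, Triassic 50.502, Neogene 20.45, Cambrian 53.4, Devonian 60.3 → longest is Siderian (200 Myr).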